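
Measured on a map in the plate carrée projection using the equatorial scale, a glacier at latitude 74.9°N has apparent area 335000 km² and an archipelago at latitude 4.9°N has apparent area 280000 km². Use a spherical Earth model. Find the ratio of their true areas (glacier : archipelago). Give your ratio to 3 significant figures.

On the plate carrée, areal scale = h·k = 1 × sec φ, so true area = apparent × cos φ.
True area of glacier: 335000 × cos(74.9°) = 335000 × 0.2605 = 87270 km².
True area of archipelago: 280000 × cos(4.9°) = 280000 × 0.9963 = 279000 km².
Ratio = 87270 / 279000 ≈ 0.313.

0.313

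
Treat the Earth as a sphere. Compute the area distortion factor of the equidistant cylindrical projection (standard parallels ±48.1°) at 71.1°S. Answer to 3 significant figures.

2.06

In the equirectangular projection with standard parallel φ₀ = 48.1° (x = Rλ cos φ₀, y = Rφ), meridians are true-scale (h = 1) and the parallel scale is k = cos φ₀ / cos φ.
Areal scale = h·k = 1 × cos φ₀ / cos φ; at 71.1°, h = 1.000, k = 2.062, so h·k = 2.062.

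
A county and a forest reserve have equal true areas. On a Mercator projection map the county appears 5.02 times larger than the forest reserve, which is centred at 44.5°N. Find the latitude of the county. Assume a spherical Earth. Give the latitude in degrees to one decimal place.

For equal true areas on Mercator, apparent areas scale as sec²φ, so the ratio is cos²φ₂ / cos²φ₁.
cos²φ₂ / cos²φ₁ = 5.02  ⇒  cos φ₁ = cos 44.5° / √5.02 = 0.7133/2.241 = 0.3183.
φ₁ = arccos(0.3183) ≈ 71.4°.

71.4°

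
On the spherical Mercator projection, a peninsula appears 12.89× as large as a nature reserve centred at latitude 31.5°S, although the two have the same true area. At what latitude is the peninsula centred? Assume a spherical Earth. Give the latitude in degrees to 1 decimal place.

Mercator areal scale is sec²φ, so apparent-area ratio = sec²φ₁ / sec²φ₂ = cos²φ₂ / cos²φ₁.
cos²φ₂ / cos²φ₁ = 12.89  ⇒  cos φ₁ = cos 31.5° / √12.89 = 0.8526/3.590 = 0.2375.
φ₁ = arccos(0.2375) ≈ 76.3°.

76.3°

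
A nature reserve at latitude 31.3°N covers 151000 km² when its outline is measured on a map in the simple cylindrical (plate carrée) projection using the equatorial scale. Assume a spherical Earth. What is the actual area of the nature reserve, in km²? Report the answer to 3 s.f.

129000 km²

For the equirectangular projection with φ₀ = 0 (plate carrée), h = 1 along meridians and k = sec φ along parallels.
Areal scale = h·k = 1 × sec φ; at 31.3°, h = 1.000, k = 1.170, so h·k = 1.170.
True area = apparent / (areal scale) = 151000 / 1.170 ≈ 129000 km².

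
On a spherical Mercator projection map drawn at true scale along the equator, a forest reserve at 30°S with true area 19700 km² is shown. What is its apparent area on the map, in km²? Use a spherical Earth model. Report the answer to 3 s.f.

The Mercator projection is conformal; its linear scale factor is the same in every direction and equals sec φ = 1/cos φ.
Areal scale = k² = sec²φ = 1/cos²(30°) = 1/0.8660² = 1.333.
Apparent area = 19700 × 1.333 ≈ 26300 km².

26300 km²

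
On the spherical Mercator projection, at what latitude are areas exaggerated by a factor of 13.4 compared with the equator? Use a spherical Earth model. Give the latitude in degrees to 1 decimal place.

Mercator areal scale is sec²φ.
sec²φ = 13.4  ⇒  cos²φ = 0.07463  ⇒  cos φ = 0.2732.
φ = arccos(0.2732) ≈ 74.1°.

74.1°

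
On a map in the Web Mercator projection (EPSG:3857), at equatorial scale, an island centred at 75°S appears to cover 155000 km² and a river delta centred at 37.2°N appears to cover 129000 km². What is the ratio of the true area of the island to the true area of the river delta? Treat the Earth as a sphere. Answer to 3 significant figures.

0.127

Since Mercator area scale is 1/cos²φ, the true area equals the apparent area multiplied by cos²φ.
True area of island: 155000 × cos²(75°) = 155000 × 0.06699 = 10380 km².
True area of river delta: 129000 × cos²(37.2°) = 129000 × 0.6345 = 81850 km².
Ratio = 10380 / 81850 ≈ 0.127.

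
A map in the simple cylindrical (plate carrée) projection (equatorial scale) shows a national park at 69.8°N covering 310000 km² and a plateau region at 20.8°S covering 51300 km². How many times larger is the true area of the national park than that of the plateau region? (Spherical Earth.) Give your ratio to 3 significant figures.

On the plate carrée, areal scale = h·k = 1 × sec φ, so true area = apparent × cos φ.
True area of national park: 310000 × cos(69.8°) = 310000 × 0.3453 = 107000 km².
True area of plateau region: 51300 × cos(20.8°) = 51300 × 0.9348 = 47960 km².
Ratio = 107000 / 47960 ≈ 2.23.

2.23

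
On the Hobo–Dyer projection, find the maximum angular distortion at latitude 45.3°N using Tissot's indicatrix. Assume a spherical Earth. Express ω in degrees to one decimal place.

13.8°

The Hobo–Dyer projection is cylindrical equal-area with φ₀ = 37.5°. A cylindrical equal-area projection with standard parallel φ₀ has meridian scale h = cos φ / cos φ₀ and parallel scale k = cos φ₀ / cos φ (so areas are preserved, h·k = 1).
At 45.3°: h = 0.8866, k = 1.128; principal scales a = 1.128, b = 0.8866.
sin(ω/2) = (a − b)/(a + b) = 0.2413/2.015 = 0.1198, so ω = 2 arcsin(0.1198) ≈ 13.8°.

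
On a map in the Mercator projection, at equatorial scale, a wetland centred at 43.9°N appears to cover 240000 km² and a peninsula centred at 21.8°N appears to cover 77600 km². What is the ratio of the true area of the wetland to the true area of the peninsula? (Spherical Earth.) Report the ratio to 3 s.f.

Mercator's areal exaggeration is sec²φ; hence true area = (apparent area) · cos²φ.
True area of wetland: 240000 × cos²(43.9°) = 240000 × 0.5192 = 124600 km².
True area of peninsula: 77600 × cos²(21.8°) = 77600 × 0.8621 = 66900 km².
Ratio = 124600 / 66900 ≈ 1.86.

1.86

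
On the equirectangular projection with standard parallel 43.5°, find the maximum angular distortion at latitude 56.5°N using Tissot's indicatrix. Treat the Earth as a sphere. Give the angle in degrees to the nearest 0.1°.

15.6°

With standard parallel φ₀ = 43.5°, the equirectangular projection gives x = Rλ cos φ₀, y = Rφ, so h = 1 and k = cos 43.5° / cos φ.
At 56.5°: h = 1.000, k = 1.314; principal scales a = 1.314, b = 1.000.
sin(ω/2) = (a − b)/(a + b) = 0.3142/2.314 = 0.1358, so ω = 2 arcsin(0.1358) ≈ 15.6°.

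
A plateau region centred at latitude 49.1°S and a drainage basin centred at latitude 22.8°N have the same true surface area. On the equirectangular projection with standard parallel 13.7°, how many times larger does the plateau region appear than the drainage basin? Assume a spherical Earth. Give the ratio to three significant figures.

With standard parallel φ₀ = 13.7°, the equirectangular projection gives x = Rλ cos φ₀, y = Rφ, so h = 1 and k = cos 13.7° / cos φ.
Areal scale at 49.1°: h·k = 1.000 × 1.484 = 1.484.
Areal scale at 22.8°: h·k = 1.000 × 1.054 = 1.054.
Ratio = 1.484/1.054 ≈ 1.41.

1.41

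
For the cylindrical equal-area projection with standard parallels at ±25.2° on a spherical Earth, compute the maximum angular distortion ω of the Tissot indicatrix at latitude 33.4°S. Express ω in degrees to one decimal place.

9.2°

A cylindrical equal-area projection with standard parallel φ₀ has meridian scale h = cos φ / cos φ₀ and parallel scale k = cos φ₀ / cos φ (so areas are preserved, h·k = 1).
At 33.4°: h = 0.9227, k = 1.084; principal scales a = 1.084, b = 0.9227.
sin(ω/2) = (a − b)/(a + b) = 0.1612/2.006 = 0.08032, so ω = 2 arcsin(0.08032) ≈ 9.2°.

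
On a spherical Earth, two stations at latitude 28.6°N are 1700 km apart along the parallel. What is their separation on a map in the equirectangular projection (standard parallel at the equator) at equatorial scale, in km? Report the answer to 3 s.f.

For the equirectangular projection with φ₀ = 0 (plate carrée), h = 1 along meridians and k = sec φ along parallels.
Along the parallel, k = sec 28.6° = 1/0.8780 = 1.139.
Map distance = 1700 × 1.139 ≈ 1940 km.

1940 km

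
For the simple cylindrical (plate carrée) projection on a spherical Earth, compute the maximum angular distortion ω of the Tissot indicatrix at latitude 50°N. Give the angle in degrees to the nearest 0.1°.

For the equirectangular projection with φ₀ = 0 (plate carrée), h = 1 along meridians and k = sec φ along parallels.
At 50°: h = 1.000, k = 1.556; principal scales a = 1.556, b = 1.000.
sin(ω/2) = (a − b)/(a + b) = 0.5557/2.556 = 0.2174, so ω = 2 arcsin(0.2174) ≈ 25.1°.

25.1°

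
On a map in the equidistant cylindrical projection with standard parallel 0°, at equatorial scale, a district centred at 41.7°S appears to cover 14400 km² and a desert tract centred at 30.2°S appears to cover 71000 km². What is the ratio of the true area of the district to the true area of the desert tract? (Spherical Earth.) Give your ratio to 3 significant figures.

0.175

On the plate carrée, areal scale = h·k = 1 × sec φ, so true area = apparent × cos φ.
True area of district: 14400 × cos(41.7°) = 14400 × 0.7466 = 10750 km².
True area of desert tract: 71000 × cos(30.2°) = 71000 × 0.8643 = 61360 km².
Ratio = 10750 / 61360 ≈ 0.175.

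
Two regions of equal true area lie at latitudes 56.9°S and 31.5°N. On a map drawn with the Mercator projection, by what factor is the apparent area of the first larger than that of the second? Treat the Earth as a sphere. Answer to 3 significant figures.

Mercator areal scale is sec²φ.
At 56.9°: sec²(56.9°) = 1/0.5461² = 3.353.
At 31.5°: sec²(31.5°) = 1/0.8526² = 1.376.
Ratio = 3.353/1.376 = cos²(31.5°)/cos²(56.9°) ≈ 2.44.

2.44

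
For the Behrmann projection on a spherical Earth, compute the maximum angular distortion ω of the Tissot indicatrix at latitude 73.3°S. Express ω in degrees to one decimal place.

106.6°

Behrmann is a cylindrical equal-area projection with standard parallels at ±30°. For cylindrical equal-area with standard parallel φ₀, h = cos φ / cos φ₀ and k = cos φ₀ / cos φ, so h·k = 1.
At 73.3°: h = 0.3318, k = 3.014; principal scales a = 3.014, b = 0.3318.
sin(ω/2) = (a − b)/(a + b) = 2.682/3.346 = 0.8016, so ω = 2 arcsin(0.8016) ≈ 106.6°.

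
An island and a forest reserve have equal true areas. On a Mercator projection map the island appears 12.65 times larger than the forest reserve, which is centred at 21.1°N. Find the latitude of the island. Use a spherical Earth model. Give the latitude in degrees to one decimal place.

On Mercator, (apparent₁)/(apparent₂) = sec²φ₁ / sec²φ₂ when true areas are equal.
cos²φ₂ / cos²φ₁ = 12.65  ⇒  cos φ₁ = cos 21.1° / √12.65 = 0.9330/3.557 = 0.2623.
φ₁ = arccos(0.2623) ≈ 74.8°.

74.8°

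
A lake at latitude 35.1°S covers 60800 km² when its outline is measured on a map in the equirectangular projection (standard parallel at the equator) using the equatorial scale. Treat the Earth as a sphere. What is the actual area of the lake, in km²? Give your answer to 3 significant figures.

49700 km²

For the equirectangular projection with φ₀ = 0 (plate carrée), h = 1 along meridians and k = sec φ along parallels.
Areal scale = h·k = 1 × sec φ; at 35.1°, h = 1.000, k = 1.222, so h·k = 1.222.
True area = apparent / (areal scale) = 60800 / 1.222 ≈ 49700 km².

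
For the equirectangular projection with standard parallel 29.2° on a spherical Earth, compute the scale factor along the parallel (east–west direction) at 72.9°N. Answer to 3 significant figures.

2.97

With standard parallel φ₀ = 29.2°, the equirectangular projection gives x = Rλ cos φ₀, y = Rφ, so h = 1 and k = cos 29.2° / cos φ.
k = cos 29.2° / cos 72.9° = 0.8729/0.2940 = 2.969.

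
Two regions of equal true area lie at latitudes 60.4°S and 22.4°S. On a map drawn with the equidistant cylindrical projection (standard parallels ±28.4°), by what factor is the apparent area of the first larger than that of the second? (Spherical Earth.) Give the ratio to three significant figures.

1.87

With standard parallel φ₀ = 28.4°, the equirectangular projection gives x = Rλ cos φ₀, y = Rφ, so h = 1 and k = cos 28.4° / cos φ.
Areal scale at 60.4°: h·k = 1.000 × 1.781 = 1.781.
Areal scale at 22.4°: h·k = 1.000 × 0.9514 = 0.9514.
Ratio = 1.781/0.9514 ≈ 1.87.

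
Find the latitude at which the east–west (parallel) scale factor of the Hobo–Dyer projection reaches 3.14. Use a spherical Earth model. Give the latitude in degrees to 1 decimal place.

Hobo–Dyer is a cylindrical equal-area projection with standard parallels at ±37.5°. A cylindrical equal-area projection with standard parallel φ₀ has meridian scale h = cos φ / cos φ₀ and parallel scale k = cos φ₀ / cos φ (so areas are preserved, h·k = 1).
k = cos φ₀ / cos φ = 3.14  ⇒  cos φ = cos 37.5° / 3.14 = 0.2527.
φ = arccos(0.2527) ≈ 75.4°.

75.4°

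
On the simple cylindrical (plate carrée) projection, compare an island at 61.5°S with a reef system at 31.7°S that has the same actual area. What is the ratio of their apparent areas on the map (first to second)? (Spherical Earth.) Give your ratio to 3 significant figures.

1.78

In the plate carrée (x = Rλ, y = Rφ), meridians are true-scale (h = 1) and parallels are stretched by k = sec φ.
Areal scale at 61.5°: h·k = 1.000 × 2.096 = 2.096.
Areal scale at 31.7°: h·k = 1.000 × 1.175 = 1.175.
Ratio = 2.096/1.175 ≈ 1.78.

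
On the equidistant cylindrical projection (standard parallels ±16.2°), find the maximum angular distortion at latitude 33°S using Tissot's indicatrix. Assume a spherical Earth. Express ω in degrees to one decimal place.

7.8°

In the equirectangular projection with standard parallel φ₀ = 16.2° (x = Rλ cos φ₀, y = Rφ), meridians are true-scale (h = 1) and the parallel scale is k = cos φ₀ / cos φ.
At 33°: h = 1.000, k = 1.145; principal scales a = 1.145, b = 1.000.
sin(ω/2) = (a − b)/(a + b) = 0.1450/2.145 = 0.06761, so ω = 2 arcsin(0.06761) ≈ 7.8°.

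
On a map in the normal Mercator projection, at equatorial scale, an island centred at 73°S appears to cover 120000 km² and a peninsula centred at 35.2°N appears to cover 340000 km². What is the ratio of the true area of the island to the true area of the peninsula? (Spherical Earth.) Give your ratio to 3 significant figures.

0.0452

On Mercator the areal scale is sec²φ, so true area = apparent × cos²φ.
True area of island: 120000 × cos²(73°) = 120000 × 0.08548 = 10260 km².
True area of peninsula: 340000 × cos²(35.2°) = 340000 × 0.6677 = 227000 km².
Ratio = 10260 / 227000 ≈ 0.0452.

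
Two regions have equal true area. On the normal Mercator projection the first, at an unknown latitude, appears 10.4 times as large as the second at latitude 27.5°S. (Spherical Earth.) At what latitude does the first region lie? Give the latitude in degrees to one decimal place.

74.0°

On Mercator, (apparent₁)/(apparent₂) = sec²φ₁ / sec²φ₂ when true areas are equal.
cos²φ₂ / cos²φ₁ = 10.4  ⇒  cos φ₁ = cos 27.5° / √10.4 = 0.8870/3.225 = 0.2751.
φ₁ = arccos(0.2751) ≈ 74.0°.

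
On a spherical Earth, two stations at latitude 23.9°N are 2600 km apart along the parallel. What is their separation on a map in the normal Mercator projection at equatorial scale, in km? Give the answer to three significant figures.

2840 km

For Mercator, h = k = sec φ (a conformal cylindrical projection has a single point scale, 1/cos φ).
Along the parallel, k = sec 23.9° = 1/0.9143 = 1.094.
Map distance = 2600 × 1.094 ≈ 2840 km.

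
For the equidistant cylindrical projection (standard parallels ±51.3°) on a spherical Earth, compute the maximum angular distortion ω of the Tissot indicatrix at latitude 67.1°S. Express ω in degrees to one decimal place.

26.9°

With standard parallel φ₀ = 51.3°, the equirectangular projection gives x = Rλ cos φ₀, y = Rφ, so h = 1 and k = cos 51.3° / cos φ.
At 67.1°: h = 1.000, k = 1.607; principal scales a = 1.607, b = 1.000.
sin(ω/2) = (a − b)/(a + b) = 0.6068/2.607 = 0.2328, so ω = 2 arcsin(0.2328) ≈ 26.9°.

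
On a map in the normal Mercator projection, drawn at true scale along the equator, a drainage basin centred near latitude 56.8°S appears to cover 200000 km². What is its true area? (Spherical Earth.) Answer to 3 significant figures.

For Mercator, h = k = sec φ (a conformal cylindrical projection has a single point scale, 1/cos φ).
Areal scale = k² = sec²φ = 1/cos²(56.8°) = 1/0.5476² = 3.335.
True area = apparent / (areal scale) = 200000 / 3.335 ≈ 60000 km².

60000 km²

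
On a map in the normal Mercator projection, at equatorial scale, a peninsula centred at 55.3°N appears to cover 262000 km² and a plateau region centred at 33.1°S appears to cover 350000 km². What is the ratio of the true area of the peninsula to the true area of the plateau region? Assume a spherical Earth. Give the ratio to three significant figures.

0.346

On Mercator the areal scale is sec²φ, so true area = apparent × cos²φ.
True area of peninsula: 262000 × cos²(55.3°) = 262000 × 0.3241 = 84910 km².
True area of plateau region: 350000 × cos²(33.1°) = 350000 × 0.7018 = 245600 km².
Ratio = 84910 / 245600 ≈ 0.346.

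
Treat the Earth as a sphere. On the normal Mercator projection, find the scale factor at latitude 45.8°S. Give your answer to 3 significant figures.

1.43

For Mercator, h = k = sec φ (a conformal cylindrical projection has a single point scale, 1/cos φ).
k = 1/cos 45.8° = 1/0.6972 = 1.434.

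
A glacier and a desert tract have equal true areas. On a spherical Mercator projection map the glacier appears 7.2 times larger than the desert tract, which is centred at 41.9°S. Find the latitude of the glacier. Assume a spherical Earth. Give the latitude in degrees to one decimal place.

73.9°

Mercator areal scale is sec²φ, so apparent-area ratio = sec²φ₁ / sec²φ₂ = cos²φ₂ / cos²φ₁.
cos²φ₂ / cos²φ₁ = 7.2  ⇒  cos φ₁ = cos 41.9° / √7.2 = 0.7443/2.683 = 0.2774.
φ₁ = arccos(0.2774) ≈ 73.9°.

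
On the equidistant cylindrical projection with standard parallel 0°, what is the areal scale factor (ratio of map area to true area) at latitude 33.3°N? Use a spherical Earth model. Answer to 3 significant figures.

1.20

For the equirectangular projection with φ₀ = 0 (plate carrée), h = 1 along meridians and k = sec φ along parallels.
Areal scale = h·k = 1 × sec φ; at 33.3°, h = 1.000, k = 1.196, so h·k = 1.196.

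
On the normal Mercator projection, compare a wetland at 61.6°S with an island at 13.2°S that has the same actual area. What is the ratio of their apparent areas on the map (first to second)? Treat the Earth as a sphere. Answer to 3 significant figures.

4.19

Mercator is conformal with k = sec φ, so areal scale = k² = sec²φ.
At 61.6°: sec²(61.6°) = 1/0.4756² = 4.421.
At 13.2°: sec²(13.2°) = 1/0.9736² = 1.055.
Ratio = 4.421/1.055 = cos²(13.2°)/cos²(61.6°) ≈ 4.19.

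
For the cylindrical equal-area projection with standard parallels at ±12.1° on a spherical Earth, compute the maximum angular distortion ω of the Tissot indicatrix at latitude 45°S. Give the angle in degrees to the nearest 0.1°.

36.5°

A cylindrical equal-area projection with standard parallel φ₀ has meridian scale h = cos φ / cos φ₀ and parallel scale k = cos φ₀ / cos φ (so areas are preserved, h·k = 1).
At 45°: h = 0.7232, k = 1.383; principal scales a = 1.383, b = 0.7232.
sin(ω/2) = (a − b)/(a + b) = 0.6596/2.106 = 0.3132, so ω = 2 arcsin(0.3132) ≈ 36.5°.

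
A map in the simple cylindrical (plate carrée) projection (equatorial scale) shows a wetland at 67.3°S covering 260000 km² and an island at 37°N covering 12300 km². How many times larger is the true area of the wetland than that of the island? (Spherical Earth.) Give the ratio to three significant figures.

10.2

Plate carrée has h = 1 and k = sec φ, giving areal scale sec φ; true area = (apparent area) · cos φ.
True area of wetland: 260000 × cos(67.3°) = 260000 × 0.3859 = 100300 km².
True area of island: 12300 × cos(37°) = 12300 × 0.7986 = 9823 km².
Ratio = 100300 / 9823 ≈ 10.2.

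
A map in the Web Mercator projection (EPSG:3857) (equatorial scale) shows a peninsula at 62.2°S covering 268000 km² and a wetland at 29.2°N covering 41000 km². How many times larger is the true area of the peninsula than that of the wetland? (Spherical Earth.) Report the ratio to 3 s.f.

1.87

Since Mercator area scale is 1/cos²φ, the true area equals the apparent area multiplied by cos²φ.
True area of peninsula: 268000 × cos²(62.2°) = 268000 × 0.2175 = 58290 km².
True area of wetland: 41000 × cos²(29.2°) = 41000 × 0.7620 = 31240 km².
Ratio = 58290 / 31240 ≈ 1.87.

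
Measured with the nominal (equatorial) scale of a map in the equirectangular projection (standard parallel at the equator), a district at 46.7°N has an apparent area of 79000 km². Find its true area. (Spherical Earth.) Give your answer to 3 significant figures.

For the equirectangular projection with φ₀ = 0 (plate carrée), h = 1 along meridians and k = sec φ along parallels.
Areal scale = h·k = 1 × sec φ; at 46.7°, h = 1.000, k = 1.458, so h·k = 1.458.
True area = apparent / (areal scale) = 79000 / 1.458 ≈ 54200 km².

54200 km²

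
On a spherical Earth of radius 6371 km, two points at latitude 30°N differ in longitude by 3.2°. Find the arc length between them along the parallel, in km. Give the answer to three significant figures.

308 km

Arc length along a parallel = R cos φ · Δλ (with Δλ in radians).
= 6371 × cos 30° × (3.2° × π/180) = 6371 × 0.8660 × 0.05585 ≈ 308 km.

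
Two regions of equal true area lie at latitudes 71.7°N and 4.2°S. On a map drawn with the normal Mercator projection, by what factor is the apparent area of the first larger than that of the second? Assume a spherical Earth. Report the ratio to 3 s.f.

Mercator areal scale is sec²φ.
At 71.7°: sec²(71.7°) = 1/0.3140² = 10.14.
At 4.2°: sec²(4.2°) = 1/0.9973² = 1.005.
Ratio = 10.14/1.005 = cos²(4.2°)/cos²(71.7°) ≈ 10.1.

10.1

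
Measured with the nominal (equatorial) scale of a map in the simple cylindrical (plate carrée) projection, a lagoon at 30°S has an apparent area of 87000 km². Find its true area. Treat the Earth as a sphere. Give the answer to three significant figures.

75300 km²

Plate carrée maps x = Rλ, y = Rφ. The meridian scale is h = 1 and the parallel scale is k = 1/cos φ = sec φ.
Areal scale = h·k = 1 × sec φ; at 30°, h = 1.000, k = 1.155, so h·k = 1.155.
True area = apparent / (areal scale) = 87000 / 1.155 ≈ 75300 km².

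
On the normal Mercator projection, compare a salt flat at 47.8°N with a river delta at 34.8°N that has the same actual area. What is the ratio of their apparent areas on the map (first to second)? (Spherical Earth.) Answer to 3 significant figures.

1.49

Mercator is conformal with k = sec φ, so areal scale = k² = sec²φ.
At 47.8°: sec²(47.8°) = 1/0.6717² = 2.216.
At 34.8°: sec²(34.8°) = 1/0.8211² = 1.483.
Ratio = 2.216/1.483 = cos²(34.8°)/cos²(47.8°) ≈ 1.49.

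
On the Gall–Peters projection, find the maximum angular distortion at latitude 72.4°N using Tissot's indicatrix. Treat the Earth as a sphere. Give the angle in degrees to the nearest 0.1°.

87.4°

Gall–Peters is a cylindrical equal-area projection with standard parallels at ±45°. Cylindrical equal-area (φ₀ = 45°): h = cos φ / cos 45° along meridians, k = cos 45° / cos φ along parallels; h·k = 1.
At 72.4°: h = 0.4276, k = 2.339; principal scales a = 2.339, b = 0.4276.
sin(ω/2) = (a − b)/(a + b) = 1.911/2.766 = 0.6908, so ω = 2 arcsin(0.6908) ≈ 87.4°.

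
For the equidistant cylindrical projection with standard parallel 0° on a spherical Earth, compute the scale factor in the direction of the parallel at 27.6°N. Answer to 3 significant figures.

Plate carrée maps x = Rλ, y = Rφ. The meridian scale is h = 1 and the parallel scale is k = 1/cos φ = sec φ.
k = 1/cos 27.6° = 1/0.8862 = 1.128.

1.13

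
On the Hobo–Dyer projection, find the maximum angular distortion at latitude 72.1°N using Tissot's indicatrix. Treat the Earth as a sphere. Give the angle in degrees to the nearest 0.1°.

95.3°

The Hobo–Dyer projection is cylindrical equal-area with φ₀ = 37.5°. For cylindrical equal-area with standard parallel φ₀, h = cos φ / cos φ₀ and k = cos φ₀ / cos φ, so h·k = 1.
At 72.1°: h = 0.3874, k = 2.581; principal scales a = 2.581, b = 0.3874.
sin(ω/2) = (a − b)/(a + b) = 2.194/2.969 = 0.7390, so ω = 2 arcsin(0.7390) ≈ 95.3°.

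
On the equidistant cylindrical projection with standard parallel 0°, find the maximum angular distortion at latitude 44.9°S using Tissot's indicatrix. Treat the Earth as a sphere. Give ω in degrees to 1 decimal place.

19.7°

Plate carrée maps x = Rλ, y = Rφ. The meridian scale is h = 1 and the parallel scale is k = 1/cos φ = sec φ.
At 44.9°: h = 1.000, k = 1.412; principal scales a = 1.412, b = 1.000.
sin(ω/2) = (a − b)/(a + b) = 0.4118/2.412 = 0.1707, so ω = 2 arcsin(0.1707) ≈ 19.7°.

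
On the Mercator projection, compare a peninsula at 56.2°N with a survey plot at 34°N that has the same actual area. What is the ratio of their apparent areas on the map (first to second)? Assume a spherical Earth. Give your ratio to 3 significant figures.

Mercator is conformal with k = sec φ, so areal scale = k² = sec²φ.
At 56.2°: sec²(56.2°) = 1/0.5563² = 3.231.
At 34°: sec²(34°) = 1/0.8290² = 1.455.
Ratio = 3.231/1.455 = cos²(34°)/cos²(56.2°) ≈ 2.22.

2.22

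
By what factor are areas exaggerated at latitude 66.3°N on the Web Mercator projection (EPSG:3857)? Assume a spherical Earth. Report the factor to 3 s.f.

The Mercator projection is conformal; its linear scale factor is the same in every direction and equals sec φ = 1/cos φ.
Areal scale = k² = sec²φ = 1/cos²(66.3°) = 1/0.4019² = 6.190.

6.19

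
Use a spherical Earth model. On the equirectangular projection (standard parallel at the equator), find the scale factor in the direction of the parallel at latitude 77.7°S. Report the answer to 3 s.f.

Plate carrée maps x = Rλ, y = Rφ. The meridian scale is h = 1 and the parallel scale is k = 1/cos φ = sec φ.
k = 1/cos 77.7° = 1/0.2130 = 4.694.

4.69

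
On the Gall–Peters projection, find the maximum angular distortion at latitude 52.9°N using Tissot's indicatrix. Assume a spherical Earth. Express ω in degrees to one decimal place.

18.1°

The Gall–Peters projection is cylindrical equal-area with φ₀ = 45°. A cylindrical equal-area projection with standard parallel φ₀ has meridian scale h = cos φ / cos φ₀ and parallel scale k = cos φ₀ / cos φ (so areas are preserved, h·k = 1).
At 52.9°: h = 0.8531, k = 1.172; principal scales a = 1.172, b = 0.8531.
sin(ω/2) = (a − b)/(a + b) = 0.3192/2.025 = 0.1576, so ω = 2 arcsin(0.1576) ≈ 18.1°.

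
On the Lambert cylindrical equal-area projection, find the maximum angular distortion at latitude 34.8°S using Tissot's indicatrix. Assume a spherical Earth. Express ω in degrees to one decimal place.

The Lambert cylindrical equal-area projection is the cylindrical equal-area projection with its standard parallel at the equator (φ₀ = 0). A cylindrical equal-area projection with standard parallel φ₀ has meridian scale h = cos φ / cos φ₀ and parallel scale k = cos φ₀ / cos φ (so areas are preserved, h·k = 1).
At 34.8°: h = 0.8211, k = 1.218; principal scales a = 1.218, b = 0.8211.
sin(ω/2) = (a − b)/(a + b) = 0.3967/2.039 = 0.1945, so ω = 2 arcsin(0.1945) ≈ 22.4°.

22.4°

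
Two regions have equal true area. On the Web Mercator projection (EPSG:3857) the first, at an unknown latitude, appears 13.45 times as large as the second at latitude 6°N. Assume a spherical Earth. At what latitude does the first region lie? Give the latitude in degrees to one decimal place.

74.3°

On Mercator, (apparent₁)/(apparent₂) = sec²φ₁ / sec²φ₂ when true areas are equal.
cos²φ₂ / cos²φ₁ = 13.45  ⇒  cos φ₁ = cos 6° / √13.45 = 0.9945/3.667 = 0.2712.
φ₁ = arccos(0.2712) ≈ 74.3°.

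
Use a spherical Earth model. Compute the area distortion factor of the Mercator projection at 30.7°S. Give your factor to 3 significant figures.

Mercator is conformal, so the point scale is isotropic: h = k = sec φ = 1/cos φ.
Areal scale = k² = sec²φ = 1/cos²(30.7°) = 1/0.8599² = 1.353.

1.35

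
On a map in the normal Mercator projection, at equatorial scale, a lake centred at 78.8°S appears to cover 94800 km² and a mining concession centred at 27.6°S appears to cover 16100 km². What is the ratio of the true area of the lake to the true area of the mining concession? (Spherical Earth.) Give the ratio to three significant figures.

0.283

On Mercator the areal scale is sec²φ, so true area = apparent × cos²φ.
True area of lake: 94800 × cos²(78.8°) = 94800 × 0.03773 = 3577 km².
True area of mining concession: 16100 × cos²(27.6°) = 16100 × 0.7854 = 12640 km².
Ratio = 3577 / 12640 ≈ 0.283.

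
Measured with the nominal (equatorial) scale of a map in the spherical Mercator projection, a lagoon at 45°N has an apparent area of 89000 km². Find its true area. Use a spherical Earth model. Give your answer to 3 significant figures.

Mercator is conformal, so the point scale is isotropic: h = k = sec φ = 1/cos φ.
Areal scale = k² = sec²φ = 1/cos²(45°) = 1/0.7071² = 2.000.
True area = apparent / (areal scale) = 89000 / 2.000 ≈ 44500 km².

44500 km²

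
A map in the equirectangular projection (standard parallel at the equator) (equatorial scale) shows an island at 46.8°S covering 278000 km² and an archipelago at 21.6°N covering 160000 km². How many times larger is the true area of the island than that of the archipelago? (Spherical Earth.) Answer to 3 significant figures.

1.28

On the plate carrée, areal scale = h·k = 1 × sec φ, so true area = apparent × cos φ.
True area of island: 278000 × cos(46.8°) = 278000 × 0.6845 = 190300 km².
True area of archipelago: 160000 × cos(21.6°) = 160000 × 0.9298 = 148800 km².
Ratio = 190300 / 148800 ≈ 1.28.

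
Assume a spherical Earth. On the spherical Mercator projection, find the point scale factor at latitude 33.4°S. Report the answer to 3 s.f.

The Mercator projection is conformal; its linear scale factor is the same in every direction and equals sec φ = 1/cos φ.
k = 1/cos 33.4° = 1/0.8348 = 1.198.

1.20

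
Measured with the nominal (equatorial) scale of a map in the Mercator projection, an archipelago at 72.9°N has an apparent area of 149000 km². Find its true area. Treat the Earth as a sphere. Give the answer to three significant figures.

12900 km²

Mercator is conformal, so the point scale is isotropic: h = k = sec φ = 1/cos φ.
Areal scale = k² = sec²φ = 1/cos²(72.9°) = 1/0.2940² = 11.57.
True area = apparent / (areal scale) = 149000 / 11.57 ≈ 12900 km².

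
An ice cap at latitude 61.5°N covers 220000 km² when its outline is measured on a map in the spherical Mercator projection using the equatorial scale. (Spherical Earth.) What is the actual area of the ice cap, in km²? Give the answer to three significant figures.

50100 km²

The Mercator projection is conformal; its linear scale factor is the same in every direction and equals sec φ = 1/cos φ.
Areal scale = k² = sec²φ = 1/cos²(61.5°) = 1/0.4772² = 4.392.
True area = apparent / (areal scale) = 220000 / 4.392 ≈ 50100 km².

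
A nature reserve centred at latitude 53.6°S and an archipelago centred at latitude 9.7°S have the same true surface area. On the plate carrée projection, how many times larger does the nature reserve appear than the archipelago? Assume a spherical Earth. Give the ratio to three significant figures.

1.66

For the equirectangular projection with φ₀ = 0 (plate carrée), h = 1 along meridians and k = sec φ along parallels.
Areal scale at 53.6°: h·k = 1.000 × 1.685 = 1.685.
Areal scale at 9.7°: h·k = 1.000 × 1.015 = 1.015.
Ratio = 1.685/1.015 ≈ 1.66.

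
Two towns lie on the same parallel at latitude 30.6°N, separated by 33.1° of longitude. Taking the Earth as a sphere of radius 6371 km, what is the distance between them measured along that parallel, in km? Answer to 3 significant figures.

3170 km

Arc length along a parallel = R cos φ · Δλ (with Δλ in radians).
= 6371 × cos 30.6° × (33.1° × π/180) = 6371 × 0.8607 × 0.5777 ≈ 3170 km.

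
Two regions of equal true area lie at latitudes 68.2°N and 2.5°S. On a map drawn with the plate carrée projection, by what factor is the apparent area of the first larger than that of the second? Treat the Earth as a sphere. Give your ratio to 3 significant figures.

2.69

Plate carrée maps x = Rλ, y = Rφ. The meridian scale is h = 1 and the parallel scale is k = 1/cos φ = sec φ.
Areal scale at 68.2°: h·k = 1.000 × 2.693 = 2.693.
Areal scale at 2.5°: h·k = 1.000 × 1.001 = 1.001.
Ratio = 2.693/1.001 ≈ 2.69.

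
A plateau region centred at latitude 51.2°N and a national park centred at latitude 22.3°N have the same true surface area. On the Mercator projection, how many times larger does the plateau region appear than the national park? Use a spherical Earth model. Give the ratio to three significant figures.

2.18

On Mercator, area is exaggerated by sec²φ = 1/cos²φ.
At 51.2°: sec²(51.2°) = 1/0.6266² = 2.547.
At 22.3°: sec²(22.3°) = 1/0.9252² = 1.168.
Ratio = 2.547/1.168 = cos²(22.3°)/cos²(51.2°) ≈ 2.18.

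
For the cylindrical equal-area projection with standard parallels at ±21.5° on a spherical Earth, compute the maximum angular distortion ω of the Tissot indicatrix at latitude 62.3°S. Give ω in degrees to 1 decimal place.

For cylindrical equal-area with standard parallel φ₀, h = cos φ / cos φ₀ and k = cos φ₀ / cos φ, so h·k = 1.
At 62.3°: h = 0.4996, k = 2.002; principal scales a = 2.002, b = 0.4996.
sin(ω/2) = (a − b)/(a + b) = 1.502/2.501 = 0.6005, so ω = 2 arcsin(0.6005) ≈ 73.8°.

73.8°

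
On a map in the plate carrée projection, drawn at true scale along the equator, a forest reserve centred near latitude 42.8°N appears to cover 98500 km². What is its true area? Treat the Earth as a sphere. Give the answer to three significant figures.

Plate carrée maps x = Rλ, y = Rφ. The meridian scale is h = 1 and the parallel scale is k = 1/cos φ = sec φ.
Areal scale = h·k = 1 × sec φ; at 42.8°, h = 1.000, k = 1.363, so h·k = 1.363.
True area = apparent / (areal scale) = 98500 / 1.363 ≈ 72300 km².

72300 km²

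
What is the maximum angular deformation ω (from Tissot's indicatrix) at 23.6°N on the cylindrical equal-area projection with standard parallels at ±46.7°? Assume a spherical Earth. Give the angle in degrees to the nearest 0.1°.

For cylindrical equal-area with standard parallel φ₀, h = cos φ / cos φ₀ and k = cos φ₀ / cos φ, so h·k = 1.
At 23.6°: h = 1.336, k = 0.7484; principal scales a = 1.336, b = 0.7484.
sin(ω/2) = (a − b)/(a + b) = 0.5877/2.085 = 0.2820, so ω = 2 arcsin(0.2820) ≈ 32.8°.

32.8°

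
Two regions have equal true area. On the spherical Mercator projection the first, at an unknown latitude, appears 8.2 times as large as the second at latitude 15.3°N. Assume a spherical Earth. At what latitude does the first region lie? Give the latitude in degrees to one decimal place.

For equal true areas on Mercator, apparent areas scale as sec²φ, so the ratio is cos²φ₂ / cos²φ₁.
cos²φ₂ / cos²φ₁ = 8.2  ⇒  cos φ₁ = cos 15.3° / √8.2 = 0.9646/2.864 = 0.3368.
φ₁ = arccos(0.3368) ≈ 70.3°.

70.3°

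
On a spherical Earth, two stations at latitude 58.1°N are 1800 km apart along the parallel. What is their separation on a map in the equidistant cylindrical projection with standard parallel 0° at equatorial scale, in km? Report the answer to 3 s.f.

For the equirectangular projection with φ₀ = 0 (plate carrée), h = 1 along meridians and k = sec φ along parallels.
Along the parallel, k = sec 58.1° = 1/0.5284 = 1.892.
Map distance = 1800 × 1.892 ≈ 3410 km.

3410 km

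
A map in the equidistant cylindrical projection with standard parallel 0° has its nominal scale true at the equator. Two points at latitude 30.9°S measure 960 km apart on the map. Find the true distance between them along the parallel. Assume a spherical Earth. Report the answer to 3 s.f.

Plate carrée maps x = Rλ, y = Rφ. The meridian scale is h = 1 and the parallel scale is k = 1/cos φ = sec φ.
Along the parallel at 30.9°, map distances are exaggerated by k = sec 30.9° = 1.165.
True distance = 960 / 1.165 = 960 × cos 30.9° ≈ 824 km.

824 km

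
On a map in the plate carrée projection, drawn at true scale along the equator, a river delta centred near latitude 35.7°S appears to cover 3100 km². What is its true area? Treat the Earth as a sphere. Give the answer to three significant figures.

In the plate carrée (x = Rλ, y = Rφ), meridians are true-scale (h = 1) and parallels are stretched by k = sec φ.
Areal scale = h·k = 1 × sec φ; at 35.7°, h = 1.000, k = 1.231, so h·k = 1.231.
True area = apparent / (areal scale) = 3100 / 1.231 ≈ 2520 km².

2520 km²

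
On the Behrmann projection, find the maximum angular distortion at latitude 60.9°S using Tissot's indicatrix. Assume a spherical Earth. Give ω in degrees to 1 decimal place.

Behrmann is a cylindrical equal-area projection with standard parallels at ±30°. A cylindrical equal-area projection with standard parallel φ₀ has meridian scale h = cos φ / cos φ₀ and parallel scale k = cos φ₀ / cos φ (so areas are preserved, h·k = 1).
At 60.9°: h = 0.5616, k = 1.781; principal scales a = 1.781, b = 0.5616.
sin(ω/2) = (a − b)/(a + b) = 1.219/2.342 = 0.5205, so ω = 2 arcsin(0.5205) ≈ 62.7°.

62.7°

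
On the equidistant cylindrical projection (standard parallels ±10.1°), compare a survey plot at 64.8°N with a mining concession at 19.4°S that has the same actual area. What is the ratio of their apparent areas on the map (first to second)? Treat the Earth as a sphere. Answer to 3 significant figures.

2.22

In the equirectangular projection with standard parallel φ₀ = 10.1° (x = Rλ cos φ₀, y = Rφ), meridians are true-scale (h = 1) and the parallel scale is k = cos φ₀ / cos φ.
Areal scale at 64.8°: h·k = 1.000 × 2.312 = 2.312.
Areal scale at 19.4°: h·k = 1.000 × 1.044 = 1.044.
Ratio = 2.312/1.044 ≈ 2.22.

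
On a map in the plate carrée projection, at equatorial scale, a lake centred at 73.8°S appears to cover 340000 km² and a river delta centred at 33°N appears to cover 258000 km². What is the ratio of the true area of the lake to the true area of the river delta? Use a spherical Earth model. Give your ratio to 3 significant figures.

0.438

Plate carrée has h = 1 and k = sec φ, giving areal scale sec φ; true area = (apparent area) · cos φ.
True area of lake: 340000 × cos(73.8°) = 340000 × 0.2790 = 94860 km².
True area of river delta: 258000 × cos(33°) = 258000 × 0.8387 = 216400 km².
Ratio = 94860 / 216400 ≈ 0.438.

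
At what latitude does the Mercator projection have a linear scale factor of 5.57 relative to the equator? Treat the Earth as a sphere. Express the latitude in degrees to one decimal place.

Mercator scale is k = sec φ = 1/cos φ.
1/cos φ = 5.57  ⇒  cos φ = 0.1795  ⇒  φ = arccos(0.1795) ≈ 79.7°.

79.7°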